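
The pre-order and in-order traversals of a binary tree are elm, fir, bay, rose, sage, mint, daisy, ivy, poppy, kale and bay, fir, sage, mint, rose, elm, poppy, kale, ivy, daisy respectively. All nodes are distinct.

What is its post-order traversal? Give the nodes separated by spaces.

bay mint sage rose fir kale poppy ivy daisy elm

The first element of pre-order is the root; it splits in-order into left and right subtrees.
Root elm: left subtree has 5 nodes {bay, fir, sage, mint, rose}, right has 4 {poppy, kale, ivy, daisy}.
  Root fir: left subtree has 1 node {bay}, right has 3 {sage, mint, rose}.
    Root rose: left subtree has 2 nodes {sage, mint}, right has 0 { }.
      Root sage: left subtree has 0 nodes { }, right has 1 {mint}.
  Root daisy: left subtree has 3 nodes {poppy, kale, ivy}, right has 0 { }.
    Root ivy: left subtree has 2 nodes {poppy, kale}, right has 0 { }.
      Root poppy: left subtree has 0 nodes { }, right has 1 {kale}.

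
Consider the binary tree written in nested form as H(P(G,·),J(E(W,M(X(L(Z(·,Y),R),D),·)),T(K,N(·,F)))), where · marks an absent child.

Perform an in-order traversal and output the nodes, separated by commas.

G, P, H, W, E, Z, Y, L, R, X, D, M, J, K, T, N, F

In-order visits the left subtree, then the node, then the right subtree.
At H: go left to P.
  At P: go left to G.
    G is a leaf — visit G.
  Visit P.
  At P: no right child.
Visit H.
At H: go right to J.
  At J: go left to E.
    At E: go left to W.
      W is a leaf — visit W.
    Visit E.
    At E: go right to M.
      At M: go left to X.
        At X: go left to L.
          At L: go left to Z.
            At Z: no left child.
            Visit Z.
            At Z: go right to Y.
              Y is a leaf — visit Y.
          Visit L.
          At L: go right to R.
            R is a leaf — visit R.
        Visit X.
        At X: go right to D.
          D is a leaf — visit D.
      Visit M.
      At M: no right child.
  Visit J.
  At J: go right to T.
    At T: go left to K.
      K is a leaf — visit K.
    Visit T.
    At T: go right to N.
      At N: no left child.
      Visit N.
      At N: go right to F.
        F is a leaf — visit F.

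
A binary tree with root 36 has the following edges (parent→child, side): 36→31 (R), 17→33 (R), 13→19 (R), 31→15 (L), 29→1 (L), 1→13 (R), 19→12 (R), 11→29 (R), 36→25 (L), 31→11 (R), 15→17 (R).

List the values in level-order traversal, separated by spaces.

Level-order visits nodes level by level from the root, left to right within each level.
Level 0: 36
Level 1: 25, 31
Level 2: 15, 11
Level 3: 17, 29
Level 4: 33, 1
Level 5: 13
Level 6: 19
Level 7: 12

36 25 31 15 11 17 29 33 1 13 19 12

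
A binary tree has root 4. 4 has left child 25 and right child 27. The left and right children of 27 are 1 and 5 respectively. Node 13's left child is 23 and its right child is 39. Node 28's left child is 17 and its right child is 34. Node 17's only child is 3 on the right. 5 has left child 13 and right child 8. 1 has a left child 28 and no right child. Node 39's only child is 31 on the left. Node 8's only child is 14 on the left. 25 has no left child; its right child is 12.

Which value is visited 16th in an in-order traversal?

In-order visits the left subtree, then the node, then the right subtree.
At 4: go left to 25.
  At 25: no left child.
  Visit 25.
  At 25: go right to 12.
    12 is a leaf — visit 12.
Visit 4.
At 4: go right to 27.
  At 27: go left to 1.
    At 1: go left to 28.
      At 28: go left to 17.
        At 17: no left child.
        Visit 17.
        At 17: go right to 3.
          3 is a leaf — visit 3.
      Visit 28.
      At 28: go right to 34.
        34 is a leaf — visit 34.
    Visit 1.
    At 1: no right child.
  Visit 27.
  At 27: go right to 5.
    At 5: go left to 13.
      At 13: go left to 23.
        23 is a leaf — visit 23.
      Visit 13.
      At 13: go right to 39.
        At 39: go left to 31.
          31 is a leaf — visit 31.
        Visit 39.
        At 39: no right child.
    Visit 5.
    At 5: go right to 8.
      At 8: go left to 14.
        14 is a leaf — visit 14.
      Visit 8.
      At 8: no right child.
Full in-order sequence: 25, 12, 4, 17, 3, 28, 34, 1, 27, 23, 13, 31, 39, 5, 14, 8.

8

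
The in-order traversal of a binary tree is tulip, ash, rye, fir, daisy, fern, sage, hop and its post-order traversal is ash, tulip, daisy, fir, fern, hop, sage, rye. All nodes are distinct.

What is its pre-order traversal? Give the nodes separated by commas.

The last element of post-order is the root; it splits in-order into left and right subtrees.
Root rye: left subtree has 2 nodes {tulip, ash}, right has 5 {fir, daisy, fern, sage, hop}.
  Root tulip: left subtree has 0 nodes { }, right has 1 {ash}.
  Root sage: left subtree has 3 nodes {fir, daisy, fern}, right has 1 {hop}.
    Root fern: left subtree has 2 nodes {fir, daisy}, right has 0 { }.
      Root fir: left subtree has 0 nodes { }, right has 1 {daisy}.

rye, tulip, ash, sage, fern, fir, daisy, hop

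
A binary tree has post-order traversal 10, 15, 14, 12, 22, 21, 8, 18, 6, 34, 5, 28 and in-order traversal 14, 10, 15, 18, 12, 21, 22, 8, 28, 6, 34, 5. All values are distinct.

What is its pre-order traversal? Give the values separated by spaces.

The last element of post-order is the root; it splits in-order into left and right subtrees.
Root 28: left subtree has 8 nodes {14, 10, 15, 18, 12, 21, 22, 8}, right has 3 {6, 34, 5}.
  Root 18: left subtree has 3 nodes {14, 10, 15}, right has 4 {12, 21, 22, 8}.
    Root 14: left subtree has 0 nodes { }, right has 2 {10, 15}.
      Root 15: left subtree has 1 node {10}, right has 0 { }.
    Root 8: left subtree has 3 nodes {12, 21, 22}, right has 0 { }.
      Root 21: left subtree has 1 node {12}, right has 1 {22}.
  Root 5: left subtree has 2 nodes {6, 34}, right has 0 { }.
    Root 34: left subtree has 1 node {6}, right has 0 { }.

28 18 14 15 10 8 21 12 22 5 34 6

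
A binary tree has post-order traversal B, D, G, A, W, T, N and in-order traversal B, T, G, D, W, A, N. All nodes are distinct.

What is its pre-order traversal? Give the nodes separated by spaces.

N T B W G D A

The last element of post-order is the root; it splits in-order into left and right subtrees.
Root N: left subtree has 6 nodes {B, T, G, D, W, A}, right has 0 { }.
  Root T: left subtree has 1 node {B}, right has 4 {G, D, W, A}.
    Root W: left subtree has 2 nodes {G, D}, right has 1 {A}.
      Root G: left subtree has 0 nodes { }, right has 1 {D}.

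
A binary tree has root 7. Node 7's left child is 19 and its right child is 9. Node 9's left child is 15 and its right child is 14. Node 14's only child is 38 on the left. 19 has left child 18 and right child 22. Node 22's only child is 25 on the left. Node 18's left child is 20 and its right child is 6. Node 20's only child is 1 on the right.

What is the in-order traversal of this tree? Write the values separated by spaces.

20 1 18 6 19 25 22 7 15 9 38 14

In-order visits the left subtree, then the node, then the right subtree.
At 7: go left to 19.
  At 19: go left to 18.
    At 18: go left to 20.
      At 20: no left child.
      Visit 20.
      At 20: go right to 1.
        1 is a leaf — visit 1.
    Visit 18.
    At 18: go right to 6.
      6 is a leaf — visit 6.
  Visit 19.
  At 19: go right to 22.
    At 22: go left to 25.
      25 is a leaf — visit 25.
    Visit 22.
    At 22: no right child.
Visit 7.
At 7: go right to 9.
  At 9: go left to 15.
    15 is a leaf — visit 15.
  Visit 9.
  At 9: go right to 14.
    At 14: go left to 38.
      38 is a leaf — visit 38.
    Visit 14.
    At 14: no right child.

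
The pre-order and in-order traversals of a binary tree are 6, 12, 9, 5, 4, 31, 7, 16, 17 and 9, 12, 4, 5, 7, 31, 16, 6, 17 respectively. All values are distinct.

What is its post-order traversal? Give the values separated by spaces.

The first element of pre-order is the root; it splits in-order into left and right subtrees.
Root 6: left subtree has 7 nodes {9, 12, 4, 5, 7, 31, 16}, right has 1 {17}.
  Root 12: left subtree has 1 node {9}, right has 5 {4, 5, 7, 31, 16}.
    Root 5: left subtree has 1 node {4}, right has 3 {7, 31, 16}.
      Root 31: left subtree has 1 node {7}, right has 1 {16}.

9 4 7 16 31 5 12 17 6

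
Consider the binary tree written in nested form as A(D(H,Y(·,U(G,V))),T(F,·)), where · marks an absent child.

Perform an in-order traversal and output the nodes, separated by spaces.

H D Y G U V A F T

In-order visits the left subtree, then the node, then the right subtree.
At A: go left to D.
  At D: go left to H.
    H is a leaf — visit H.
  Visit D.
  At D: go right to Y.
    At Y: no left child.
    Visit Y.
    At Y: go right to U.
      At U: go left to G.
        G is a leaf — visit G.
      Visit U.
      At U: go right to V.
        V is a leaf — visit V.
Visit A.
At A: go right to T.
  At T: go left to F.
    F is a leaf — visit F.
  Visit T.
  At T: no right child.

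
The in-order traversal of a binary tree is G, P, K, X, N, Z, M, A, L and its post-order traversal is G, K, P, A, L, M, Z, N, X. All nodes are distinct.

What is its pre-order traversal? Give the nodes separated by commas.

The last element of post-order is the root; it splits in-order into left and right subtrees.
Root X: left subtree has 3 nodes {G, P, K}, right has 5 {N, Z, M, A, L}.
  Root P: left subtree has 1 node {G}, right has 1 {K}.
  Root N: left subtree has 0 nodes { }, right has 4 {Z, M, A, L}.
    Root Z: left subtree has 0 nodes { }, right has 3 {M, A, L}.
      Root M: left subtree has 0 nodes { }, right has 2 {A, L}.
        Root L: left subtree has 1 node {A}, right has 0 { }.

X, P, G, K, N, Z, M, L, A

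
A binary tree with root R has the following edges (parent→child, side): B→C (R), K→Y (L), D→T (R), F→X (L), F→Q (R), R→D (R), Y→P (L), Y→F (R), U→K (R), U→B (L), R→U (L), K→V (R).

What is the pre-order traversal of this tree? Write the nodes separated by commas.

Pre-order visits the node, then its left subtree, then its right subtree.
Visit R.
At R: go left to U.
  Visit U.
  At U: go left to B.
    Visit B.
    At B: no left child.
    At B: go right to C.
      C is a leaf — visit C.
  At U: go right to K.
    Visit K.
    At K: go left to Y.
      Visit Y.
      At Y: go left to P.
        P is a leaf — visit P.
      At Y: go right to F.
        Visit F.
        At F: go left to X.
          X is a leaf — visit X.
        At F: go right to Q.
          Q is a leaf — visit Q.
    At K: go right to V.
      V is a leaf — visit V.
At R: go right to D.
  Visit D.
  At D: no left child.
  At D: go right to T.
    T is a leaf — visit T.

R, U, B, C, K, Y, P, F, X, Q, V, D, T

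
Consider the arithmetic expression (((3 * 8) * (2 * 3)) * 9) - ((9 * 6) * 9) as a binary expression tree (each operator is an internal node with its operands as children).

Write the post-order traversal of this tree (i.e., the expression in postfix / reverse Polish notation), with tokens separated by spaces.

Post-order on an expression tree gives postfix notation: for each operator, emit left operand, right operand, then the operator.

3 8 * 2 3 * * 9 * 9 6 * 9 * -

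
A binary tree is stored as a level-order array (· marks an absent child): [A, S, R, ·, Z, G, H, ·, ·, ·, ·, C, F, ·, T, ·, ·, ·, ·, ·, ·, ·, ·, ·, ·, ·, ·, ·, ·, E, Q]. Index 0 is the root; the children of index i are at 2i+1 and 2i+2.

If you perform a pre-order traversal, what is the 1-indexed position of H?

8

Pre-order visits the node, then its left subtree, then its right subtree.
Visit A.
At A: go left to S.
  Visit S.
  At S: no left child.
  At S: go right to Z.
    Z is a leaf — visit Z.
At A: go right to R.
  Visit R.
  At R: go left to G.
    Visit G.
    At G: go left to C.
      C is a leaf — visit C.
    At G: go right to F.
      F is a leaf — visit F.
  At R: go right to H.
    Visit H.
    At H: no left child.
    At H: go right to T.
      Visit T.
      At T: go left to E.
        E is a leaf — visit E.
      At T: go right to Q.
        Q is a leaf — visit Q.
Full pre-order sequence: A, S, Z, R, G, C, F, H, T, E, Q.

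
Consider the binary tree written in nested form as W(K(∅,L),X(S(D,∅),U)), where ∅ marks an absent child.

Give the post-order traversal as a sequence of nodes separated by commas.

L, K, D, S, U, X, W

Post-order visits the left subtree, then the right subtree, then the node.
At W: go left to K.
  At K: no left child.
  At K: go right to L.
    L is a leaf — visit L.
  Visit K.
At W: go right to X.
  At X: go left to S.
    At S: go left to D.
      D is a leaf — visit D.
    At S: no right child.
    Visit S.
  At X: go right to U.
    U is a leaf — visit U.
  Visit X.
Visit W.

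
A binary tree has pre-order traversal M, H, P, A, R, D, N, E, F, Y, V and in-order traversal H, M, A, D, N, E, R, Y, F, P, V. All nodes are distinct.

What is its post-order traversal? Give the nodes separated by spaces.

The first element of pre-order is the root; it splits in-order into left and right subtrees.
Root M: left subtree has 1 node {H}, right has 9 {A, D, N, E, R, Y, F, P, V}.
  Root P: left subtree has 7 nodes {A, D, N, E, R, Y, F}, right has 1 {V}.
    Root A: left subtree has 0 nodes { }, right has 6 {D, N, E, R, Y, F}.
      Root R: left subtree has 3 nodes {D, N, E}, right has 2 {Y, F}.
        Root D: left subtree has 0 nodes { }, right has 2 {N, E}.
          Root N: left subtree has 0 nodes { }, right has 1 {E}.
        Root F: left subtree has 1 node {Y}, right has 0 { }.

H E N D Y F R A V P M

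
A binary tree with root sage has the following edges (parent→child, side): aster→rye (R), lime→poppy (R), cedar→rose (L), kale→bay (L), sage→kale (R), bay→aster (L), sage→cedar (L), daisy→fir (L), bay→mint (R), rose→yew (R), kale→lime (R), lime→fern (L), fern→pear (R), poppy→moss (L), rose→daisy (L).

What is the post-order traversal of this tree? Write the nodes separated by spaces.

fir daisy yew rose cedar rye aster mint bay pear fern moss poppy lime kale sage

Post-order visits the left subtree, then the right subtree, then the node.
At sage: go left to cedar.
  At cedar: go left to rose.
    At rose: go left to daisy.
      At daisy: go left to fir.
        fir is a leaf — visit fir.
      At daisy: no right child.
      Visit daisy.
    At rose: go right to yew.
      yew is a leaf — visit yew.
    Visit rose.
  At cedar: no right child.
  Visit cedar.
At sage: go right to kale.
  At kale: go left to bay.
    At bay: go left to aster.
      At aster: no left child.
      At aster: go right to rye.
        rye is a leaf — visit rye.
      Visit aster.
    At bay: go right to mint.
      mint is a leaf — visit mint.
    Visit bay.
  At kale: go right to lime.
    At lime: go left to fern.
      At fern: no left child.
      At fern: go right to pear.
        pear is a leaf — visit pear.
      Visit fern.
    At lime: go right to poppy.
      At poppy: go left to moss.
        moss is a leaf — visit moss.
      At poppy: no right child.
      Visit poppy.
    Visit lime.
  Visit kale.
Visit sage.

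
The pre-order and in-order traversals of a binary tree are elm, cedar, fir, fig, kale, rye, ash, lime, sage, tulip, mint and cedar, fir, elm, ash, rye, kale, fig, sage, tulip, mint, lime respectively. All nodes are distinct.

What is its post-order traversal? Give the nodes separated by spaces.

The first element of pre-order is the root; it splits in-order into left and right subtrees.
Root elm: left subtree has 2 nodes {cedar, fir}, right has 8 {ash, rye, kale, fig, sage, tulip, mint, lime}.
  Root cedar: left subtree has 0 nodes { }, right has 1 {fir}.
  Root fig: left subtree has 3 nodes {ash, rye, kale}, right has 4 {sage, tulip, mint, lime}.
    Root kale: left subtree has 2 nodes {ash, rye}, right has 0 { }.
      Root rye: left subtree has 1 node {ash}, right has 0 { }.
    Root lime: left subtree has 3 nodes {sage, tulip, mint}, right has 0 { }.
      Root sage: left subtree has 0 nodes { }, right has 2 {tulip, mint}.
        Root tulip: left subtree has 0 nodes { }, right has 1 {mint}.

fir cedar ash rye kale mint tulip sage lime fig elm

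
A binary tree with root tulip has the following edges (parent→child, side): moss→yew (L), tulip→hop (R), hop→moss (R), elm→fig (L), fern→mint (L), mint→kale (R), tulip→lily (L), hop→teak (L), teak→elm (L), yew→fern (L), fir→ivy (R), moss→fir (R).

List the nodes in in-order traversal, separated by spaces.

In-order visits the left subtree, then the node, then the right subtree.
At tulip: go left to lily.
  lily is a leaf — visit lily.
Visit tulip.
At tulip: go right to hop.
  At hop: go left to teak.
    At teak: go left to elm.
      At elm: go left to fig.
        fig is a leaf — visit fig.
      Visit elm.
      At elm: no right child.
    Visit teak.
    At teak: no right child.
  Visit hop.
  At hop: go right to moss.
    At moss: go left to yew.
      At yew: go left to fern.
        At fern: go left to mint.
          At mint: no left child.
          Visit mint.
          At mint: go right to kale.
            kale is a leaf — visit kale.
        Visit fern.
        At fern: no right child.
      Visit yew.
      At yew: no right child.
    Visit moss.
    At moss: go right to fir.
      At fir: no left child.
      Visit fir.
      At fir: go right to ivy.
        ivy is a leaf — visit ivy.

lily tulip fig elm teak hop mint kale fern yew moss fir ivy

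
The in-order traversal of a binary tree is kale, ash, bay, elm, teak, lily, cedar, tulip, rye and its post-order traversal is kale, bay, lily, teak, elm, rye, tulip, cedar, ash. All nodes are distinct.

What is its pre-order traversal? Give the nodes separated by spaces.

ash kale cedar elm bay teak lily tulip rye

The last element of post-order is the root; it splits in-order into left and right subtrees.
Root ash: left subtree has 1 node {kale}, right has 7 {bay, elm, teak, lily, cedar, tulip, rye}.
  Root cedar: left subtree has 4 nodes {bay, elm, teak, lily}, right has 2 {tulip, rye}.
    Root elm: left subtree has 1 node {bay}, right has 2 {teak, lily}.
      Root teak: left subtree has 0 nodes { }, right has 1 {lily}.
    Root tulip: left subtree has 0 nodes { }, right has 1 {rye}.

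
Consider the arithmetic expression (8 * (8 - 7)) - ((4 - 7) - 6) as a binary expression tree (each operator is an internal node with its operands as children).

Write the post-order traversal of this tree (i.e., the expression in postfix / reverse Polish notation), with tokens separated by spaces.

8 8 7 - * 4 7 - 6 - -

Post-order on an expression tree gives postfix notation: for each operator, emit left operand, right operand, then the operator.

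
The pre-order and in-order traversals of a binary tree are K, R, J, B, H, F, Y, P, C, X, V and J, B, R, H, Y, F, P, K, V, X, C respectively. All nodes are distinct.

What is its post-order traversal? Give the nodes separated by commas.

The first element of pre-order is the root; it splits in-order into left and right subtrees.
Root K: left subtree has 7 nodes {J, B, R, H, Y, F, P}, right has 3 {V, X, C}.
  Root R: left subtree has 2 nodes {J, B}, right has 4 {H, Y, F, P}.
    Root J: left subtree has 0 nodes { }, right has 1 {B}.
    Root H: left subtree has 0 nodes { }, right has 3 {Y, F, P}.
      Root F: left subtree has 1 node {Y}, right has 1 {P}.
  Root C: left subtree has 2 nodes {V, X}, right has 0 { }.
    Root X: left subtree has 1 node {V}, right has 0 { }.

B, J, Y, P, F, H, R, V, X, C, K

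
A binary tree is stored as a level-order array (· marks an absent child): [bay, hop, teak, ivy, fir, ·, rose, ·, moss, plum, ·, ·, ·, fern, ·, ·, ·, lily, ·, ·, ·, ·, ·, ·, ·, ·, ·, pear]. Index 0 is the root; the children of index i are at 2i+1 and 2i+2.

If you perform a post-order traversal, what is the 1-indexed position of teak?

Post-order visits the left subtree, then the right subtree, then the node.
At bay: go left to hop.
  At hop: go left to ivy.
    At ivy: no left child.
    At ivy: go right to moss.
      At moss: go left to lily.
        lily is a leaf — visit lily.
      At moss: no right child.
      Visit moss.
    Visit ivy.
  At hop: go right to fir.
    At fir: go left to plum.
      plum is a leaf — visit plum.
    At fir: no right child.
    Visit fir.
  Visit hop.
At bay: go right to teak.
  At teak: no left child.
  At teak: go right to rose.
    At rose: go left to fern.
      At fern: go left to pear.
        pear is a leaf — visit pear.
      At fern: no right child.
      Visit fern.
    At rose: no right child.
    Visit rose.
  Visit teak.
Visit bay.
Full post-order sequence: lily, moss, ivy, plum, fir, hop, pear, fern, rose, teak, bay.

10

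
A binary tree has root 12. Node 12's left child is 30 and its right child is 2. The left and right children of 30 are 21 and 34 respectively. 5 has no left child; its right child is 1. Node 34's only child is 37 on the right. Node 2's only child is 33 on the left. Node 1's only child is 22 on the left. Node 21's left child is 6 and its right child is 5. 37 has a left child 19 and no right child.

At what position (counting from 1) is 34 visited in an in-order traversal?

7

In-order visits the left subtree, then the node, then the right subtree.
At 12: go left to 30.
  At 30: go left to 21.
    At 21: go left to 6.
      6 is a leaf — visit 6.
    Visit 21.
    At 21: go right to 5.
      At 5: no left child.
      Visit 5.
      At 5: go right to 1.
        At 1: go left to 22.
          22 is a leaf — visit 22.
        Visit 1.
        At 1: no right child.
  Visit 30.
  At 30: go right to 34.
    At 34: no left child.
    Visit 34.
    At 34: go right to 37.
      At 37: go left to 19.
        19 is a leaf — visit 19.
      Visit 37.
      At 37: no right child.
Visit 12.
At 12: go right to 2.
  At 2: go left to 33.
    33 is a leaf — visit 33.
  Visit 2.
  At 2: no right child.
Full in-order sequence: 6, 21, 5, 22, 1, 30, 34, 19, 37, 12, 33, 2.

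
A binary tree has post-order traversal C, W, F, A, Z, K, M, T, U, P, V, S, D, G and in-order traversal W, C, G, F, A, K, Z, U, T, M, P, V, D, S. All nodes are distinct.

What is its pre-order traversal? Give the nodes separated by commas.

G, W, C, D, V, P, U, K, A, F, Z, T, M, S

The last element of post-order is the root; it splits in-order into left and right subtrees.
Root G: left subtree has 2 nodes {W, C}, right has 11 {F, A, K, Z, U, T, M, P, V, D, S}.
  Root W: left subtree has 0 nodes { }, right has 1 {C}.
  Root D: left subtree has 9 nodes {F, A, K, Z, U, T, M, P, V}, right has 1 {S}.
    Root V: left subtree has 8 nodes {F, A, K, Z, U, T, M, P}, right has 0 { }.
      Root P: left subtree has 7 nodes {F, A, K, Z, U, T, M}, right has 0 { }.
        Root U: left subtree has 4 nodes {F, A, K, Z}, right has 2 {T, M}.
          Root K: left subtree has 2 nodes {F, A}, right has 1 {Z}.
            Root A: left subtree has 1 node {F}, right has 0 { }.
          Root T: left subtree has 0 nodes { }, right has 1 {M}.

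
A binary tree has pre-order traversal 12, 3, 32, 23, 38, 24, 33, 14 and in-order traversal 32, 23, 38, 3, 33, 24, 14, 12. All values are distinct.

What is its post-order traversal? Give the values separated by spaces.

The first element of pre-order is the root; it splits in-order into left and right subtrees.
Root 12: left subtree has 7 nodes {32, 23, 38, 3, 33, 24, 14}, right has 0 { }.
  Root 3: left subtree has 3 nodes {32, 23, 38}, right has 3 {33, 24, 14}.
    Root 32: left subtree has 0 nodes { }, right has 2 {23, 38}.
      Root 23: left subtree has 0 nodes { }, right has 1 {38}.
    Root 24: left subtree has 1 node {33}, right has 1 {14}.

38 23 32 33 14 24 3 12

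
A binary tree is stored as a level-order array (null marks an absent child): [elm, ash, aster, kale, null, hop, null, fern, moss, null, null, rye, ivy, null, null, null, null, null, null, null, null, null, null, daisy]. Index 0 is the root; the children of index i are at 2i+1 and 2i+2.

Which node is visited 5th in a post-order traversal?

daisy

Post-order visits the left subtree, then the right subtree, then the node.
At elm: go left to ash.
  At ash: go left to kale.
    At kale: go left to fern.
      fern is a leaf — visit fern.
    At kale: go right to moss.
      moss is a leaf — visit moss.
    Visit kale.
  At ash: no right child.
  Visit ash.
At elm: go right to aster.
  At aster: go left to hop.
    At hop: go left to rye.
      At rye: go left to daisy.
        daisy is a leaf — visit daisy.
      At rye: no right child.
      Visit rye.
    At hop: go right to ivy.
      ivy is a leaf — visit ivy.
    Visit hop.
  At aster: no right child.
  Visit aster.
Visit elm.
Full post-order sequence: fern, moss, kale, ash, daisy, rye, ivy, hop, aster, elm.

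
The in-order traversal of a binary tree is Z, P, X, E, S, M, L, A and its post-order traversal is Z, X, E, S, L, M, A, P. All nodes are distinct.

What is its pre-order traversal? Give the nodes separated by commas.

P, Z, A, M, S, E, X, L

The last element of post-order is the root; it splits in-order into left and right subtrees.
Root P: left subtree has 1 node {Z}, right has 6 {X, E, S, M, L, A}.
  Root A: left subtree has 5 nodes {X, E, S, M, L}, right has 0 { }.
    Root M: left subtree has 3 nodes {X, E, S}, right has 1 {L}.
      Root S: left subtree has 2 nodes {X, E}, right has 0 { }.
        Root E: left subtree has 1 node {X}, right has 0 { }.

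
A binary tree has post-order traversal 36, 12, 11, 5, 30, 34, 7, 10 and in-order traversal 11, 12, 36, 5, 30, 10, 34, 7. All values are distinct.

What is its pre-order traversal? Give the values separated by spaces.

10 30 5 11 12 36 7 34

The last element of post-order is the root; it splits in-order into left and right subtrees.
Root 10: left subtree has 5 nodes {11, 12, 36, 5, 30}, right has 2 {34, 7}.
  Root 30: left subtree has 4 nodes {11, 12, 36, 5}, right has 0 { }.
    Root 5: left subtree has 3 nodes {11, 12, 36}, right has 0 { }.
      Root 11: left subtree has 0 nodes { }, right has 2 {12, 36}.
        Root 12: left subtree has 0 nodes { }, right has 1 {36}.
  Root 7: left subtree has 1 node {34}, right has 0 { }.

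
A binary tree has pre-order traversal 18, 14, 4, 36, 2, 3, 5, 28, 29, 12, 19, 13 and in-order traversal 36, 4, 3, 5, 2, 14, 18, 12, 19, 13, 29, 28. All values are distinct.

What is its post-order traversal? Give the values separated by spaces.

The first element of pre-order is the root; it splits in-order into left and right subtrees.
Root 18: left subtree has 6 nodes {36, 4, 3, 5, 2, 14}, right has 5 {12, 19, 13, 29, 28}.
  Root 14: left subtree has 5 nodes {36, 4, 3, 5, 2}, right has 0 { }.
    Root 4: left subtree has 1 node {36}, right has 3 {3, 5, 2}.
      Root 2: left subtree has 2 nodes {3, 5}, right has 0 { }.
        Root 3: left subtree has 0 nodes { }, right has 1 {5}.
  Root 28: left subtree has 4 nodes {12, 19, 13, 29}, right has 0 { }.
    Root 29: left subtree has 3 nodes {12, 19, 13}, right has 0 { }.
      Root 12: left subtree has 0 nodes { }, right has 2 {19, 13}.
        Root 19: left subtree has 0 nodes { }, right has 1 {13}.

36 5 3 2 4 14 13 19 12 29 28 18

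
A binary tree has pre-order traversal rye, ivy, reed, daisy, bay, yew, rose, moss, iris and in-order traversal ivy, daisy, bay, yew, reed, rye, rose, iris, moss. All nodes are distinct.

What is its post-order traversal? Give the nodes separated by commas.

The first element of pre-order is the root; it splits in-order into left and right subtrees.
Root rye: left subtree has 5 nodes {ivy, daisy, bay, yew, reed}, right has 3 {rose, iris, moss}.
  Root ivy: left subtree has 0 nodes { }, right has 4 {daisy, bay, yew, reed}.
    Root reed: left subtree has 3 nodes {daisy, bay, yew}, right has 0 { }.
      Root daisy: left subtree has 0 nodes { }, right has 2 {bay, yew}.
        Root bay: left subtree has 0 nodes { }, right has 1 {yew}.
  Root rose: left subtree has 0 nodes { }, right has 2 {iris, moss}.
    Root moss: left subtree has 1 node {iris}, right has 0 { }.

yew, bay, daisy, reed, ivy, iris, moss, rose, rye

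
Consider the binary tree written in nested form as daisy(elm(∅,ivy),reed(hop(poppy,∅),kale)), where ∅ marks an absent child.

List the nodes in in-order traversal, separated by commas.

elm, ivy, daisy, poppy, hop, reed, kale

In-order visits the left subtree, then the node, then the right subtree.
At daisy: go left to elm.
  At elm: no left child.
  Visit elm.
  At elm: go right to ivy.
    ivy is a leaf — visit ivy.
Visit daisy.
At daisy: go right to reed.
  At reed: go left to hop.
    At hop: go left to poppy.
      poppy is a leaf — visit poppy.
    Visit hop.
    At hop: no right child.
  Visit reed.
  At reed: go right to kale.
    kale is a leaf — visit kale.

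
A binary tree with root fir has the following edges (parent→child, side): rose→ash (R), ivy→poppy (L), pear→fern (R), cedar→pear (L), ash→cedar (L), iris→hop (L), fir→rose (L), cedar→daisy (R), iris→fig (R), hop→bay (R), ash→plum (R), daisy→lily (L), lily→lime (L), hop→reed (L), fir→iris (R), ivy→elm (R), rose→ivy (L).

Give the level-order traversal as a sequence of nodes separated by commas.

Level-order visits nodes level by level from the root, left to right within each level.
Level 0: fir
Level 1: rose, iris
Level 2: ivy, ash, hop, fig
Level 3: poppy, elm, cedar, plum, reed, bay
Level 4: pear, daisy
Level 5: fern, lily
Level 6: lime

fir, rose, iris, ivy, ash, hop, fig, poppy, elm, cedar, plum, reed, bay, pear, daisy, fern, lily, lime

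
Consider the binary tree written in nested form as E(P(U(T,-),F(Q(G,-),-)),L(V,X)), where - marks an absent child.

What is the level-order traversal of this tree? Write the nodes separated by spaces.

Level-order visits nodes level by level from the root, left to right within each level.
Level 0: E
Level 1: P, L
Level 2: U, F, V, X
Level 3: T, Q
Level 4: G

E P L U F V X T Q G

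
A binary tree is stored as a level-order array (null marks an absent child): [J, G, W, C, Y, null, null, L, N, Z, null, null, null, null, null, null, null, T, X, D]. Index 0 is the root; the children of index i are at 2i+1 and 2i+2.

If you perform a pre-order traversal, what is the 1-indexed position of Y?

Pre-order visits the node, then its left subtree, then its right subtree.
Visit J.
At J: go left to G.
  Visit G.
  At G: go left to C.
    Visit C.
    At C: go left to L.
      L is a leaf — visit L.
    At C: go right to N.
      Visit N.
      At N: go left to T.
        T is a leaf — visit T.
      At N: go right to X.
        X is a leaf — visit X.
  At G: go right to Y.
    Visit Y.
    At Y: go left to Z.
      Visit Z.
      At Z: go left to D.
        D is a leaf — visit D.
      At Z: no right child.
    At Y: no right child.
At J: go right to W.
  W is a leaf — visit W.
Full pre-order sequence: J, G, C, L, N, T, X, Y, Z, D, W.

8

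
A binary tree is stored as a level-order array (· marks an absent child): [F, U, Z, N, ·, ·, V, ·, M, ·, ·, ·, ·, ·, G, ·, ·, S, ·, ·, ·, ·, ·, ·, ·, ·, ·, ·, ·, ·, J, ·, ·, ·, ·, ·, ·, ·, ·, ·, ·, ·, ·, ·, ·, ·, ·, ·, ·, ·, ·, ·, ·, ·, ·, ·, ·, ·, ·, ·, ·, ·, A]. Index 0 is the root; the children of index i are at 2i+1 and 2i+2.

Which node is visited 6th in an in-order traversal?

Z

In-order visits the left subtree, then the node, then the right subtree.
At F: go left to U.
  At U: go left to N.
    At N: no left child.
    Visit N.
    At N: go right to M.
      At M: go left to S.
        S is a leaf — visit S.
      Visit M.
      At M: no right child.
  Visit U.
  At U: no right child.
Visit F.
At F: go right to Z.
  At Z: no left child.
  Visit Z.
  At Z: go right to V.
    At V: no left child.
    Visit V.
    At V: go right to G.
      At G: no left child.
      Visit G.
      At G: go right to J.
        At J: no left child.
        Visit J.
        At J: go right to A.
          A is a leaf — visit A.
Full in-order sequence: N, S, M, U, F, Z, V, G, J, A.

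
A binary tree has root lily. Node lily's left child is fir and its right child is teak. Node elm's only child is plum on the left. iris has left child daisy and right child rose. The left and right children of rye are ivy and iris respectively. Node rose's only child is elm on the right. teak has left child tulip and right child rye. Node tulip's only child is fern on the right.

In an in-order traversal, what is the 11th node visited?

In-order visits the left subtree, then the node, then the right subtree.
At lily: go left to fir.
  fir is a leaf — visit fir.
Visit lily.
At lily: go right to teak.
  At teak: go left to tulip.
    At tulip: no left child.
    Visit tulip.
    At tulip: go right to fern.
      fern is a leaf — visit fern.
  Visit teak.
  At teak: go right to rye.
    At rye: go left to ivy.
      ivy is a leaf — visit ivy.
    Visit rye.
    At rye: go right to iris.
      At iris: go left to daisy.
        daisy is a leaf — visit daisy.
      Visit iris.
      At iris: go right to rose.
        At rose: no left child.
        Visit rose.
        At rose: go right to elm.
          At elm: go left to plum.
            plum is a leaf — visit plum.
          Visit elm.
          At elm: no right child.
Full in-order sequence: fir, lily, tulip, fern, teak, ivy, rye, daisy, iris, rose, plum, elm.

plum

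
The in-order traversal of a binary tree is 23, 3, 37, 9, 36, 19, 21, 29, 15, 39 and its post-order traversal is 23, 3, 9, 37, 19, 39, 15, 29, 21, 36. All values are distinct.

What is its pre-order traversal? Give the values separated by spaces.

36 37 3 23 9 21 19 29 15 39

The last element of post-order is the root; it splits in-order into left and right subtrees.
Root 36: left subtree has 4 nodes {23, 3, 37, 9}, right has 5 {19, 21, 29, 15, 39}.
  Root 37: left subtree has 2 nodes {23, 3}, right has 1 {9}.
    Root 3: left subtree has 1 node {23}, right has 0 { }.
  Root 21: left subtree has 1 node {19}, right has 3 {29, 15, 39}.
    Root 29: left subtree has 0 nodes { }, right has 2 {15, 39}.
      Root 15: left subtree has 0 nodes { }, right has 1 {39}.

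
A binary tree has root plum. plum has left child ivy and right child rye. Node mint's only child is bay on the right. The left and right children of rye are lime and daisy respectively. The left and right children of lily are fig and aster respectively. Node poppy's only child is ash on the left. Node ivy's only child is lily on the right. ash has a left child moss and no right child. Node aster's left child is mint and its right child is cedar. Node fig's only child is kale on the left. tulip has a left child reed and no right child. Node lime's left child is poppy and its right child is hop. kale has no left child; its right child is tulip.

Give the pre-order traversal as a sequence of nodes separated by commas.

Pre-order visits the node, then its left subtree, then its right subtree.
Visit plum.
At plum: go left to ivy.
  Visit ivy.
  At ivy: no left child.
  At ivy: go right to lily.
    Visit lily.
    At lily: go left to fig.
      Visit fig.
      At fig: go left to kale.
        Visit kale.
        At kale: no left child.
        At kale: go right to tulip.
          Visit tulip.
          At tulip: go left to reed.
            reed is a leaf — visit reed.
          At tulip: no right child.
      At fig: no right child.
    At lily: go right to aster.
      Visit aster.
      At aster: go left to mint.
        Visit mint.
        At mint: no left child.
        At mint: go right to bay.
          bay is a leaf — visit bay.
      At aster: go right to cedar.
        cedar is a leaf — visit cedar.
At plum: go right to rye.
  Visit rye.
  At rye: go left to lime.
    Visit lime.
    At lime: go left to poppy.
      Visit poppy.
      At poppy: go left to ash.
        Visit ash.
        At ash: go left to moss.
          moss is a leaf — visit moss.
        At ash: no right child.
      At poppy: no right child.
    At lime: go right to hop.
      hop is a leaf — visit hop.
  At rye: go right to daisy.
    daisy is a leaf — visit daisy.

plum, ivy, lily, fig, kale, tulip, reed, aster, mint, bay, cedar, rye, lime, poppy, ash, moss, hop, daisy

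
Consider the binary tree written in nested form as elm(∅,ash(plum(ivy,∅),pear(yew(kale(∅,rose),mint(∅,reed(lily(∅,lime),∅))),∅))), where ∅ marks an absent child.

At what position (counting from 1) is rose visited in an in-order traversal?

In-order visits the left subtree, then the node, then the right subtree.
At elm: no left child.
Visit elm.
At elm: go right to ash.
  At ash: go left to plum.
    At plum: go left to ivy.
      ivy is a leaf — visit ivy.
    Visit plum.
    At plum: no right child.
  Visit ash.
  At ash: go right to pear.
    At pear: go left to yew.
      At yew: go left to kale.
        At kale: no left child.
        Visit kale.
        At kale: go right to rose.
          rose is a leaf — visit rose.
      Visit yew.
      At yew: go right to mint.
        At mint: no left child.
        Visit mint.
        At mint: go right to reed.
          At reed: go left to lily.
            At lily: no left child.
            Visit lily.
            At lily: go right to lime.
              lime is a leaf — visit lime.
          Visit reed.
          At reed: no right child.
    Visit pear.
    At pear: no right child.
Full in-order sequence: elm, ivy, plum, ash, kale, rose, yew, mint, lily, lime, reed, pear.

6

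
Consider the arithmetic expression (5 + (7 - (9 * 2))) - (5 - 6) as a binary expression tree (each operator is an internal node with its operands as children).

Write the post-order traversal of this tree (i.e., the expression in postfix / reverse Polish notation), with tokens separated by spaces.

5 7 9 2 * - + 5 6 - -

Post-order on an expression tree gives postfix notation: for each operator, emit left operand, right operand, then the operator.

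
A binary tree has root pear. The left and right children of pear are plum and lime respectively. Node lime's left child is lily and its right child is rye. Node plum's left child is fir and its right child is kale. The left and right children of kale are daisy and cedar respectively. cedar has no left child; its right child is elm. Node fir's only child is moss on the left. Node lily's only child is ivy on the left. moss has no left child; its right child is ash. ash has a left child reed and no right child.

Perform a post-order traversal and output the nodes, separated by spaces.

reed ash moss fir daisy elm cedar kale plum ivy lily rye lime pear

Post-order visits the left subtree, then the right subtree, then the node.
At pear: go left to plum.
  At plum: go left to fir.
    At fir: go left to moss.
      At moss: no left child.
      At moss: go right to ash.
        At ash: go left to reed.
          reed is a leaf — visit reed.
        At ash: no right child.
        Visit ash.
      Visit moss.
    At fir: no right child.
    Visit fir.
  At plum: go right to kale.
    At kale: go left to daisy.
      daisy is a leaf — visit daisy.
    At kale: go right to cedar.
      At cedar: no left child.
      At cedar: go right to elm.
        elm is a leaf — visit elm.
      Visit cedar.
    Visit kale.
  Visit plum.
At pear: go right to lime.
  At lime: go left to lily.
    At lily: go left to ivy.
      ivy is a leaf — visit ivy.
    At lily: no right child.
    Visit lily.
  At lime: go right to rye.
    rye is a leaf — visit rye.
  Visit lime.
Visit pear.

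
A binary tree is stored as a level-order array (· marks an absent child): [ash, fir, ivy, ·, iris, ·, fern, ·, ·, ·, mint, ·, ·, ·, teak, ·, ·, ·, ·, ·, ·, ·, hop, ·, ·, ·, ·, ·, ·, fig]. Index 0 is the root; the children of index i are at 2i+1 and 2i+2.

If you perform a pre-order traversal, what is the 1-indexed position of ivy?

Pre-order visits the node, then its left subtree, then its right subtree.
Visit ash.
At ash: go left to fir.
  Visit fir.
  At fir: no left child.
  At fir: go right to iris.
    Visit iris.
    At iris: no left child.
    At iris: go right to mint.
      Visit mint.
      At mint: no left child.
      At mint: go right to hop.
        hop is a leaf — visit hop.
At ash: go right to ivy.
  Visit ivy.
  At ivy: no left child.
  At ivy: go right to fern.
    Visit fern.
    At fern: no left child.
    At fern: go right to teak.
      Visit teak.
      At teak: go left to fig.
        fig is a leaf — visit fig.
      At teak: no right child.
Full pre-order sequence: ash, fir, iris, mint, hop, ivy, fern, teak, fig.

6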